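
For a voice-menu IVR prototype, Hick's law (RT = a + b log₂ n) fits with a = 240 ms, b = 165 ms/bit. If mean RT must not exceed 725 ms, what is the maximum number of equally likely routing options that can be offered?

Information budget: (725 − 240)/165 = 2.9394 bits, so n ≤ 2^2.9394 = 7.671 → at most 7.

7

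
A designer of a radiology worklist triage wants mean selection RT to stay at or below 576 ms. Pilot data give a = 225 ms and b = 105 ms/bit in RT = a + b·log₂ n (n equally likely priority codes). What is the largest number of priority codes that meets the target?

105·log₂ n ≤ 576 − 225 = 351, giving log₂ n ≤ 3.3429 and n ≤ 10.146. The largest whole number is 10.

10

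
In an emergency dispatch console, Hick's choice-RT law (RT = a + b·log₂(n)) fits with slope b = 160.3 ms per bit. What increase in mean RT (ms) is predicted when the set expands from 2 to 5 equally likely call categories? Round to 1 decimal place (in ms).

The intercept a cancels: ΔRT = b·(log₂ n₂ − log₂ n₁) = b·log₂(n₂/n₁).
log₂(5) − log₂(2) = 2.3219 − 1 = 1.3219.
ΔRT = 160.3 × 1.3219 = 211.905 ms.

211.9 ms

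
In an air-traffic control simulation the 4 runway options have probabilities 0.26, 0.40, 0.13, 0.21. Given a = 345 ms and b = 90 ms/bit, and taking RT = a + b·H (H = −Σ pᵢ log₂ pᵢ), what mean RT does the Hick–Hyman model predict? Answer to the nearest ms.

515 ms

H = 0.26·log₂(1/0.26) + 0.40·log₂(1/0.40) + 0.13·log₂(1/0.13) + 0.21·log₂(1/0.21) = 1.8895 bits.
RT = 345 + 90 × 1.8895 = 515.06 ms.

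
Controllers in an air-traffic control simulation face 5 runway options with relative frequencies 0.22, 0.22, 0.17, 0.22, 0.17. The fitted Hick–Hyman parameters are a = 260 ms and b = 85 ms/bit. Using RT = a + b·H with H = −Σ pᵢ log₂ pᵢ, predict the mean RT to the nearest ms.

H = 0.22·log₂(1/0.22) + 0.22·log₂(1/0.22) + 0.17·log₂(1/0.17) + 0.22·log₂(1/0.22) + 0.17·log₂(1/0.17) = 2.3109 bits.
RT = 260 + 85 × 2.3109 = 456.43 ms.

456 ms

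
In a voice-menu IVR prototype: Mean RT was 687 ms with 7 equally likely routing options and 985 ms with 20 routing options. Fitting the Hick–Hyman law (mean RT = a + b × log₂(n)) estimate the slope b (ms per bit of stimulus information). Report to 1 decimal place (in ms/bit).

196.8 ms/bit

b = (RT₂ − RT₁)/(log₂ n₂ − log₂ n₁) = (985 − 687)/(4.3219 − 2.8074) = 196.755 ms/bit.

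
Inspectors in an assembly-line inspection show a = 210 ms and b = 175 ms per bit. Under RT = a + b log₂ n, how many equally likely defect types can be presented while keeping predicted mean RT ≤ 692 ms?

6

175·log₂ n ≤ 692 − 210 = 482, giving log₂ n ≤ 2.7543 and n ≤ 6.747. The largest whole number is 6.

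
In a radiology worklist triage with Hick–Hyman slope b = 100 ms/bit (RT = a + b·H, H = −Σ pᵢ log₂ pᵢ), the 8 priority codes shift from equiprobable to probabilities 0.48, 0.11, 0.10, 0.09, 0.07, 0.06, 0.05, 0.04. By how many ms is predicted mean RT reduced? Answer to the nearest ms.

58 ms

Equiprobable entropy H₀ = log₂ 8 = 3.0000 bits.
Skewed entropy H = −Σ pᵢ log₂ pᵢ = 2.4173 bits.
ΔRT = b·(H₀ − H) = 100 × 0.5827 = 58.27 ms.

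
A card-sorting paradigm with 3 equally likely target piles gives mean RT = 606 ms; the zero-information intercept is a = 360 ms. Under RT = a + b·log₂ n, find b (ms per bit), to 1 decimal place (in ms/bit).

155.2 ms/bit

b = (606 − 360) / log₂(3) = 246 / 1.5850 = 155.209 ms/bit.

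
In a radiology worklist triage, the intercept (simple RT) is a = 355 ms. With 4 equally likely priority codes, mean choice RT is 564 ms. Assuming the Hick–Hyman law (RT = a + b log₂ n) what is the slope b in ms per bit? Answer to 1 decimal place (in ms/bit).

4 alternatives carry log₂ 4 = 2 bits; the choice cost is 564 − 355 = 209 ms, so b = 209/2 = 104.500 ms/bit.

104.5 ms/bit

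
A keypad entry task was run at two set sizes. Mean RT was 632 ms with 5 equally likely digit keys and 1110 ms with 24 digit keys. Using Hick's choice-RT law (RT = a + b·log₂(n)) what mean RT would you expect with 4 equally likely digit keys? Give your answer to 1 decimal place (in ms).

RT is linear in log₂ n, so two points fix the line:
  b = (1110 − 632) / (log₂ 24 − log₂ 5) = 478 / (4.5850 − 2.3219) = 211.221 ms/bit
  a = 632 − 211.221 × 2.3219 = 141.560 ms
Then RT(4) = 141.560 + 211.221 × log₂ 4 = 141.560 + 211.221 × 2 ≈ 564.002 ms.

564.0 ms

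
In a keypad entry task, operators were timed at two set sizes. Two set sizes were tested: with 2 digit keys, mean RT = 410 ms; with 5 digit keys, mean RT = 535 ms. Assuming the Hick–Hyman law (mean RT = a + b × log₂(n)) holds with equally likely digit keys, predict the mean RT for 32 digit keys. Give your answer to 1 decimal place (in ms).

Fit slope and intercept:
  b = (535 − 410) / (log₂ 5 − log₂ 2) = 125 / (2.3219 − 1) = 94.559 ms/bit
  a = 410 − 94.559 × 1 = 315.441 ms
Then RT(32) = 315.441 + 94.559 × log₂ 32 = 315.441 + 94.559 × 5 ≈ 788.235 ms.

788.2 ms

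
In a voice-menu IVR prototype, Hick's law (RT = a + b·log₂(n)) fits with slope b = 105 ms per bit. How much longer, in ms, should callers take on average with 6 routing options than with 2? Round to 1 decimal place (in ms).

166.4 ms

The intercept a cancels: ΔRT = b·(log₂ n₂ − log₂ n₁) = b·log₂(n₂/n₁).
log₂(6) − log₂(2) = 2.5850 − 1 = 1.5850.
ΔRT = 105 × 1.5850 = 166.421 ms.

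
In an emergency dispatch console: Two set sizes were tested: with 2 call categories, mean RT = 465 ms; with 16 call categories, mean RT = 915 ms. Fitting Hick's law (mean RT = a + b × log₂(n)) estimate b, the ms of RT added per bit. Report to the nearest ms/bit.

Slope: b = (915 − 465) / (log₂ 16 − log₂ 2) = 450/3.0000 = 150 ms/bit.

150 ms/bit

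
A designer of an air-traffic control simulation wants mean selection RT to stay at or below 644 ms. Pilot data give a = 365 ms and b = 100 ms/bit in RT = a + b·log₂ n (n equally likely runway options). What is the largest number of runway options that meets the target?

6

Set 365 + 100·log₂ n ≤ 644 → log₂ n ≤ (644 − 365)/100 = 2.7900.
So n ≤ 2^2.7900 = 6.916; the largest integer n is 6.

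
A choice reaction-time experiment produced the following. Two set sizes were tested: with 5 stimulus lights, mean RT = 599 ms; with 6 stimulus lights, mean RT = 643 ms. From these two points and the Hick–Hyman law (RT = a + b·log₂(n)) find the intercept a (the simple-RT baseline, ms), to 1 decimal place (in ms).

Slope: b = (643 − 599) / (log₂ 6 − log₂ 5) = 44/0.2630 = 167.278 ms/bit.
a = RT₁ − b·log₂ n₁ = 599 − 167.278 × 2.3219 = 210.591 ms.

210.6 ms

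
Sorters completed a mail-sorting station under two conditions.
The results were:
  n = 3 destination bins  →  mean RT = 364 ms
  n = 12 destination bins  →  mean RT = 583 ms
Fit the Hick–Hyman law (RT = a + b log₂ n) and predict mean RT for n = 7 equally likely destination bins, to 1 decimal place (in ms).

RT is linear in log₂ n, so two points fix the line:
  b = (583 − 364) / (log₂ 12 − log₂ 3) = 219 / (3.5850 − 1.5850) = 109.500 ms/bit
  a = 364 − 109.500 × 1.5850 = 190.447 ms
Then RT(7) = 190.447 + 109.500 × log₂ 7 = 190.447 + 109.500 × 2.8074 ≈ 497.852 ms.

497.9 ms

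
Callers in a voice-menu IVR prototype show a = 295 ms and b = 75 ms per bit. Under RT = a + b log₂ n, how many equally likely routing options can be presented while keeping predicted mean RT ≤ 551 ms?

Information budget: (551 − 295)/75 = 3.4133 bits, so n ≤ 2^3.4133 = 10.654 → at most 10.

10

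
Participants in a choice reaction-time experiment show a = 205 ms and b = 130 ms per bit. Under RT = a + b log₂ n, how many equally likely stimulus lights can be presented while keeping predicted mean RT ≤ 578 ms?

7

Information budget: (578 − 205)/130 = 2.8692 bits, so n ≤ 2^2.8692 = 7.307 → at most 7.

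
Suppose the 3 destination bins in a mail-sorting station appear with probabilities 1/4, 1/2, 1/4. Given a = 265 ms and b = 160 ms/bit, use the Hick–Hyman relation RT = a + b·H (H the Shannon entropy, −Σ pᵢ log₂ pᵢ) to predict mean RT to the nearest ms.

Each term −pᵢ log₂ pᵢ: 0.25·2 + 0.5·1 + 0.25·2; summed, H = 1.500 bits.
Mean RT = a + bH = 265 + 160·1.500 = 505.00 ms.

505 ms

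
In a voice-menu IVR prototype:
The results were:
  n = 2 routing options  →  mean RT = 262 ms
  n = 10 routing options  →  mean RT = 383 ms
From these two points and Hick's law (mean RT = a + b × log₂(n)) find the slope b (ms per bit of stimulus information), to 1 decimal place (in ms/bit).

52.1 ms/bit

The slope on a log₂ axis is (383 − 262) / (3.3219 − 1) = 52.112 ms/bit.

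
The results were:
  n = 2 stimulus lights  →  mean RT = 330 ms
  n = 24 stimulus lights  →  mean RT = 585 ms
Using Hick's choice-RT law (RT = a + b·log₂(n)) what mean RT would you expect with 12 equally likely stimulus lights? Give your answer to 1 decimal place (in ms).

513.9 ms

With log₂ n on the abscissa the relation is linear; from the two conditions:
  b = (585 − 330) / (log₂ 24 − log₂ 2) = 255 / (4.5850 − 1) = 71.130 ms/bit
  a = 330 − 71.130 × 1 = 258.870 ms
Then RT(12) = 258.870 + 71.130 × log₂ 12 = 258.870 + 71.130 × 3.5850 ≈ 513.870 ms.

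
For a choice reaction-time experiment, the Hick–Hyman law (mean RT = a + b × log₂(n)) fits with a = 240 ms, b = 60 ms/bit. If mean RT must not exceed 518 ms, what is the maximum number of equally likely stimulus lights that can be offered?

60·log₂ n ≤ 518 − 240 = 278, giving log₂ n ≤ 4.6333 and n ≤ 24.818. The largest whole number is 24.

24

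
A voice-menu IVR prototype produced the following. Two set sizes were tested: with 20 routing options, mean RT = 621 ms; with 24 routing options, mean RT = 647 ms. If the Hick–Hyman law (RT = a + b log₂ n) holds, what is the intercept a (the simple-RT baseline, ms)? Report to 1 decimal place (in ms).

The slope on a log₂ axis is (647 − 621) / (4.5850 − 4.3219) = 98.846 ms/bit.
Intercept: a = 621 − 98.846·log₂(20) = 193.793 ms.

193.8 ms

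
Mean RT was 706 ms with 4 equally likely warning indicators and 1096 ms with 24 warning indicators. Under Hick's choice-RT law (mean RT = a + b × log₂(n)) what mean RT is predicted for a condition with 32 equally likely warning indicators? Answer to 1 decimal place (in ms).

1158.6 ms

Solve the two-equation system in a and b:
  b = (1096 − 706) / (log₂ 24 − log₂ 4) = 390 / (4.5850 − 2) = 150.873 ms/bit
  a = 706 − 150.873 × 2 = 404.255 ms
Then RT(32) = 404.255 + 150.873 × log₂ 32 = 404.255 + 150.873 × 5 ≈ 1158.618 ms.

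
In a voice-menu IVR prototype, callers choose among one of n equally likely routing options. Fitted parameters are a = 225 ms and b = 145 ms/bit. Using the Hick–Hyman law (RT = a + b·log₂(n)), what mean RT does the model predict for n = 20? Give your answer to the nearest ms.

log₂(20) = 4.3219 bits, so RT = 225 + 145 × 4.3219 ≈ 851.680 ms.

852 ms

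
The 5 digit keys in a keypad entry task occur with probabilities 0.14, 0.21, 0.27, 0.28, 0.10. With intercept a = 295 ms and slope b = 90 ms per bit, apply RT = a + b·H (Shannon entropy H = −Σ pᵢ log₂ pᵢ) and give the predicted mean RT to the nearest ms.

495 ms

Entropy contributions −pᵢ log₂ pᵢ: 0.3971, 0.4728, 0.5100, 0.5142, 0.3322; sum H = 2.2264 bits.
RT = a + bH = 295 + 90·2.2264 = 495.37 ms.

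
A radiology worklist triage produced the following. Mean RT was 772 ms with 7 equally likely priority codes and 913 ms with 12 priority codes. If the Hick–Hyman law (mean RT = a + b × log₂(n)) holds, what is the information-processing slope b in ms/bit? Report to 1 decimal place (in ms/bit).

181.3 ms/bit

The slope on a log₂ axis is (913 − 772) / (3.5850 − 2.8074) = 181.325 ms/bit.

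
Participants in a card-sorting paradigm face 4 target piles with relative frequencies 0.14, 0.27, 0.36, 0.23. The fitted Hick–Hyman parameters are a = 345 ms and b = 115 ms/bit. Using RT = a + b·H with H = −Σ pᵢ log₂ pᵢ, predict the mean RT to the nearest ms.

566 ms

H = 0.14·log₂(1/0.14) + 0.27·log₂(1/0.27) + 0.36·log₂(1/0.36) + 0.23·log₂(1/0.23) = 1.9254 bits.
RT = 345 + 115 × 1.9254 = 566.42 ms.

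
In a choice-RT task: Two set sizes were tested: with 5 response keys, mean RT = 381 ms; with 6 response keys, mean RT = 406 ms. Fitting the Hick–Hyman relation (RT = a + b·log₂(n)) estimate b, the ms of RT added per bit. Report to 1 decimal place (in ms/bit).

95.0 ms/bit

Slope: b = (406 − 381) / (log₂ 6 − log₂ 5) = 25/0.2630 = 95.045 ms/bit.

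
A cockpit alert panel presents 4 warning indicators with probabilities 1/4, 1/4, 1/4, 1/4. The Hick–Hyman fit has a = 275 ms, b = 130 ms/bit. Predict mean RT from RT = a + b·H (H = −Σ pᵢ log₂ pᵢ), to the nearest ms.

H = −Σ pᵢ log₂ pᵢ = 0.25·2 + 0.25·2 + 0.25·2 + 0.25·2 = 2.000 bits.
RT = 275 + 130 × 2.000 = 535.00 ms.

535 ms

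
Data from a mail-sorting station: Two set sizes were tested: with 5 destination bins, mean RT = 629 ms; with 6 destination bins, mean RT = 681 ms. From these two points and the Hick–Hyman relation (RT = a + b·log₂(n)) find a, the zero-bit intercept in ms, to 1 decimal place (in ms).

The slope on a log₂ axis is (681 − 629) / (2.5850 − 2.3219) = 197.693 ms/bit.
Intercept: a = 629 − 197.693·log₂(5) = 169.972 ms.

170.0 ms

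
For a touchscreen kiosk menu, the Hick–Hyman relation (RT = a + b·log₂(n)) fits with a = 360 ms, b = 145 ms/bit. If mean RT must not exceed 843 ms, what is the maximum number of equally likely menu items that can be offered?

145·log₂ n ≤ 843 − 360 = 483, giving log₂ n ≤ 3.3310 and n ≤ 10.063. The largest whole number is 10.

10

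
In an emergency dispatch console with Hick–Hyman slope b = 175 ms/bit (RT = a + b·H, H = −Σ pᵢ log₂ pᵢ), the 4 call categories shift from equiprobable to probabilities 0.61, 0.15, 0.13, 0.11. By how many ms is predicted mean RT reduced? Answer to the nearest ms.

74 ms

Equiprobable entropy H₀ = log₂ 4 = 2.0000 bits.
Skewed entropy H = −Σ pᵢ log₂ pᵢ = 1.5785 bits.
ΔRT = b·(H₀ − H) = 175 × 0.4215 = 73.77 ms.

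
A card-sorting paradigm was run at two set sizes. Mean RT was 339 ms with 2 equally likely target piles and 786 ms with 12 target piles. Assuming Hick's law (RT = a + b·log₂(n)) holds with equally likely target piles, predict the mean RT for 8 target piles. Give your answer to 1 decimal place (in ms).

684.8 ms

RT is linear in log₂ n, so two points fix the line:
  b = (786 − 339) / (log₂ 12 − log₂ 2) = 447 / (3.5850 − 1) = 172.923 ms/bit
  a = 339 − 172.923 × 1 = 166.077 ms
Then RT(8) = 166.077 + 172.923 × log₂ 8 = 166.077 + 172.923 × 3 ≈ 684.846 ms.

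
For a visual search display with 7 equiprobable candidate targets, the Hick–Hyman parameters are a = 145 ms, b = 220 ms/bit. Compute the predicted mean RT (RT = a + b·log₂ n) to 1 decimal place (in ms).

log₂(7) = 2.8074 bits, so RT = 145 + 220 × 2.8074 ≈ 762.618 ms.

762.6 ms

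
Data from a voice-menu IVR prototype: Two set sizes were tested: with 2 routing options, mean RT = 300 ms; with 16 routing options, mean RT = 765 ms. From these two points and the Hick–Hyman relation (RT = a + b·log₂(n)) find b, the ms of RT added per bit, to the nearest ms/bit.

155 ms/bit

The slope on a log₂ axis is (765 − 300) / (4 − 1) = 155 ms/bit.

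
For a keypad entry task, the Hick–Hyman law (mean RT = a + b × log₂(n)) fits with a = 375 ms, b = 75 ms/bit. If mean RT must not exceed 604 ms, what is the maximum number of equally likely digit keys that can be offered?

Information budget: (604 − 375)/75 = 3.0533 bits, so n ≤ 2^3.0533 = 8.301 → at most 8.

8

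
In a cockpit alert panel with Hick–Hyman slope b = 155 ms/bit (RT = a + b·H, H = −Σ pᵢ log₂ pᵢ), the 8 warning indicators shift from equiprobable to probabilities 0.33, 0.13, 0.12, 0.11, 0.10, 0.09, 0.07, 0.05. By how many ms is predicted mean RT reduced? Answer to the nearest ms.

38 ms

The RT saving is b·ΔH. Equiprobable H₀ = log₂(8) = 3.0000 bits; with the given probabilities H = 2.7573 bits.
b·(H₀ − H) = 155 × (3.0000 − 2.7573) = 37.62 ms.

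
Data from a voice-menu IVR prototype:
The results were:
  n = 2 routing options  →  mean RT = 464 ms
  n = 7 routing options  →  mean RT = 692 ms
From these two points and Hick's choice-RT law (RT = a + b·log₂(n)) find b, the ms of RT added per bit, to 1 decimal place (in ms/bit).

Slope: b = (692 − 464) / (log₂ 7 − log₂ 2) = 228/1.8074 = 126.151 ms/bit.

126.2 ms/bit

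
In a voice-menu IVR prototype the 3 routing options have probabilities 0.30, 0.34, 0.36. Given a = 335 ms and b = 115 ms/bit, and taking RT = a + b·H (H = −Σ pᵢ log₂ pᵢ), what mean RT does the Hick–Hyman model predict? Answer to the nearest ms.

517 ms

H = 0.30·log₂(1/0.30) + 0.34·log₂(1/0.34) + 0.36·log₂(1/0.36) = 1.5809 bits.
RT = 335 + 115 × 1.5809 = 516.80 ms.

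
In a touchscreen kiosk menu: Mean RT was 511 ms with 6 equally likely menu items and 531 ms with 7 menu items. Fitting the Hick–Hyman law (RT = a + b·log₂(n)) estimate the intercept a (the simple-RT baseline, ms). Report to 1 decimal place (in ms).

278.5 ms

b = (RT₂ − RT₁)/(log₂ n₂ − log₂ n₁) = (531 − 511)/(2.8074 − 2.5850) = 89.931 ms/bit.
a = RT₁ − b·log₂ n₁ = 511 − 89.931 × 2.5850 = 278.531 ms.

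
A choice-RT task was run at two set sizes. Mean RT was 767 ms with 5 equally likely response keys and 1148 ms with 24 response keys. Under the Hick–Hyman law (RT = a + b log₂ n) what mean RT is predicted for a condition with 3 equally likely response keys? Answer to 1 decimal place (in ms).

Fit slope and intercept:
  b = (1148 − 767) / (log₂ 24 − log₂ 5) = 381 / (4.5850 − 2.3219) = 168.358 ms/bit
  a = 767 − 168.358 × 2.3219 = 376.085 ms
Then RT(3) = 376.085 + 168.358 × log₂ 3 = 376.085 + 168.358 × 1.5850 ≈ 642.926 ms.

642.9 ms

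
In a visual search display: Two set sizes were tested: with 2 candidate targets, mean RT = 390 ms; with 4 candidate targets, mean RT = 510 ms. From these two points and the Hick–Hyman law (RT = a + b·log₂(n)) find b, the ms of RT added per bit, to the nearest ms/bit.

The slope on a log₂ axis is (510 − 390) / (2 − 1) = 120 ms/bit.

120 ms/bit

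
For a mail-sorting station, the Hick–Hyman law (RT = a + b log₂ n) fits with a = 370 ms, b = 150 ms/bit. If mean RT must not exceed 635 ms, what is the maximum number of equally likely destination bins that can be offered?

Information budget: (635 − 370)/150 = 1.7667 bits, so n ≤ 2^1.7667 = 3.403 → at most 3.

3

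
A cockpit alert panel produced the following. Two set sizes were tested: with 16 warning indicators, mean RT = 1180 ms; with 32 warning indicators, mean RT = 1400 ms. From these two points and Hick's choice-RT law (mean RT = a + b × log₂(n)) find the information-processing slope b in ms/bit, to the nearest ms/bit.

220 ms/bit

b = (RT₂ − RT₁)/(log₂ n₂ − log₂ n₁) = (1400 − 1180)/(5 − 4) = 220 ms/bit.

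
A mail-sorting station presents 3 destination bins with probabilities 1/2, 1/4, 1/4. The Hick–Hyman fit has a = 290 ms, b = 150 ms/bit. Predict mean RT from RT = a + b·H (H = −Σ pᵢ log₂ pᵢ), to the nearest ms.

515 ms

Each term −pᵢ log₂ pᵢ: 0.5·1 + 0.25·2 + 0.25·2; summed, H = 1.500 bits.
Mean RT = a + bH = 290 + 150·1.500 = 515.00 ms.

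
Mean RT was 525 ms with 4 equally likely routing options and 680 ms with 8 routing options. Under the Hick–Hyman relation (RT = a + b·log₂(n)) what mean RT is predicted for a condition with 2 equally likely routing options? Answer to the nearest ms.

370 ms

Fit slope and intercept:
  b = (680 − 525) / (log₂ 8 − log₂ 4) = 155 / (3 − 2) = 155 ms/bit
  a = 525 − 155 × 2 = 215 ms
Then RT(2) = 215 + 155 × log₂ 2 = 215 + 155 × 1 ≈ 370.000 ms.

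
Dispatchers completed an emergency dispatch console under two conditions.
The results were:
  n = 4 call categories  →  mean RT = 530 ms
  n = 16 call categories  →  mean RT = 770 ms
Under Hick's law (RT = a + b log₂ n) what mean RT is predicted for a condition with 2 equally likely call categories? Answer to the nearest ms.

With log₂ n on the abscissa the relation is linear; from the two conditions:
  b = (770 − 530) / (log₂ 16 − log₂ 4) = 240 / (4 − 2) = 120 ms/bit
  a = 530 − 120 × 2 = 290 ms
Then RT(2) = 290 + 120 × log₂ 2 = 290 + 120 × 1 ≈ 410.000 ms.

410 ms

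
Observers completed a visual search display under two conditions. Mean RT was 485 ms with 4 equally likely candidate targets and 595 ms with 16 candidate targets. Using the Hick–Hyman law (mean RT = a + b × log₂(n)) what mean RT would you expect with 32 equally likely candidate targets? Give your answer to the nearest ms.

RT is linear in log₂ n, so two points fix the line:
  b = (595 − 485) / (log₂ 16 − log₂ 4) = 110 / (4 − 2) = 55 ms/bit
  a = 485 − 55 × 2 = 375 ms
Then RT(32) = 375 + 55 × log₂ 32 = 375 + 55 × 5 ≈ 650.000 ms.

650 ms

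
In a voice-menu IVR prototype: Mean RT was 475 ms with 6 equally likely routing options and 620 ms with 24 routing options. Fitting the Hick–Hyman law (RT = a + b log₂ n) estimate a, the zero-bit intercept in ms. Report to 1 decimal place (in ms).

287.6 ms

b = (RT₂ − RT₁)/(log₂ n₂ − log₂ n₁) = (620 − 475)/(4.5850 − 2.5850) = 72.500 ms/bit.
a = RT₁ − b·log₂ n₁ = 475 − 72.500 × 2.5850 = 287.590 ms.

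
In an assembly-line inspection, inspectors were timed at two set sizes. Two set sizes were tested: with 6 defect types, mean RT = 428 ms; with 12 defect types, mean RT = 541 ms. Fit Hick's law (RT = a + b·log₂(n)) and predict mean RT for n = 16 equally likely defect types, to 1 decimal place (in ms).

Solve the two-equation system in a and b:
  b = (541 − 428) / (log₂ 12 − log₂ 6) = 113 / (3.5850 − 2.5850) = 113.000 ms/bit
  a = 428 − 113.000 × 2.5850 = 135.899 ms
Then RT(16) = 135.899 + 113.000 × log₂ 16 = 135.899 + 113.000 × 4 ≈ 587.899 ms.

587.9 ms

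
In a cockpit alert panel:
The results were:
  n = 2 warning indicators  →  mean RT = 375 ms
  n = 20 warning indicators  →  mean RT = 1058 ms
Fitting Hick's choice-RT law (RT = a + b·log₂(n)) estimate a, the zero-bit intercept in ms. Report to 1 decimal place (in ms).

b = (RT₂ − RT₁)/(log₂ n₂ − log₂ n₁) = (1058 − 375)/(4.3219 − 1) = 205.603 ms/bit.
Intercept: a = 375 − 205.603·log₂(2) = 169.397 ms.

169.4 ms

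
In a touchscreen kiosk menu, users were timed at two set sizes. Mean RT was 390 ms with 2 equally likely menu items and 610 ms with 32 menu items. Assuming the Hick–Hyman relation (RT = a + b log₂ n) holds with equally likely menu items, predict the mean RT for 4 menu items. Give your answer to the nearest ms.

RT is linear in log₂ n, so two points fix the line:
  b = (610 − 390) / (log₂ 32 − log₂ 2) = 220 / (5 − 1) = 55 ms/bit
  a = 390 − 55 × 1 = 335 ms
Then RT(4) = 335 + 55 × log₂ 4 = 335 + 55 × 2 ≈ 445.000 ms.

445 ms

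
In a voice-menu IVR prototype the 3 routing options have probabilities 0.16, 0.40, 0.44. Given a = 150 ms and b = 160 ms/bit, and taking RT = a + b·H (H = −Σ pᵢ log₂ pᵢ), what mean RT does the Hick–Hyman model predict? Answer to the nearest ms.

Entropy contributions −pᵢ log₂ pᵢ: 0.4230, 0.5288, 0.5211; sum H = 1.4729 bits.
RT = a + bH = 150 + 160·1.4729 = 385.67 ms.

386 ms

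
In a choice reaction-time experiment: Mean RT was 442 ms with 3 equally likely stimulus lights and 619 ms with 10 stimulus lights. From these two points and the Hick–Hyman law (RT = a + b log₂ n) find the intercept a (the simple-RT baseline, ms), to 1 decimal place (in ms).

Slope: b = (619 − 442) / (log₂ 10 − log₂ 3) = 177/1.7370 = 101.902 ms/bit.
a = RT₁ − b·log₂ n₁ = 442 − 101.902 × 1.5850 = 280.489 ms.

280.5 ms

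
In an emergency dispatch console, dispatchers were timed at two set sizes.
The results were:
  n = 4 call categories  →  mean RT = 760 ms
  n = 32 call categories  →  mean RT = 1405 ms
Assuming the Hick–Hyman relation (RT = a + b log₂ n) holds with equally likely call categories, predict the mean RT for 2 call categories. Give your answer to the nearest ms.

545 ms

Fit slope and intercept:
  b = (1405 − 760) / (log₂ 32 − log₂ 4) = 645 / (5 − 2) = 215 ms/bit
  a = 760 − 215 × 2 = 330 ms
Then RT(2) = 330 + 215 × log₂ 2 = 330 + 215 × 1 ≈ 545.000 ms.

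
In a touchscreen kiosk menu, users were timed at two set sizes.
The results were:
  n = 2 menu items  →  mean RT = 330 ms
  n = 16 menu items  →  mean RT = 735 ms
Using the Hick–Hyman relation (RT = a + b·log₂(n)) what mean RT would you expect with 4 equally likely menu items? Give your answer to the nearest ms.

465 ms

Solve the two-equation system in a and b:
  b = (735 − 330) / (log₂ 16 − log₂ 2) = 405 / (4 − 1) = 135 ms/bit
  a = 330 − 135 × 1 = 195 ms
Then RT(4) = 195 + 135 × log₂ 4 = 195 + 135 × 2 ≈ 465.000 ms.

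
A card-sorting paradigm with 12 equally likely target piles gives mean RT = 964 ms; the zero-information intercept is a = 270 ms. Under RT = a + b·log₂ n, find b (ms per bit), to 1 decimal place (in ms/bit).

12 alternatives carry log₂ 12 = 3.5850 bits; the choice cost is 964 − 270 = 694 ms, so b = 694/3.5850 = 193.586 ms/bit.

193.6 ms/bit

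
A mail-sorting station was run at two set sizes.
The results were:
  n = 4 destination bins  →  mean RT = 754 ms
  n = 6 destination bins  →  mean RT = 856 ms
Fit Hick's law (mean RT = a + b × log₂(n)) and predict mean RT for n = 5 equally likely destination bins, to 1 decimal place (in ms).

RT is linear in log₂ n, so two points fix the line:
  b = (856 − 754) / (log₂ 6 − log₂ 4) = 102 / (2.5850 − 2) = 174.370 ms/bit
  a = 754 − 174.370 × 2 = 405.260 ms
Then RT(5) = 405.260 + 174.370 × log₂ 5 = 405.260 + 174.370 × 2.3219 ≈ 810.135 ms.

810.1 ms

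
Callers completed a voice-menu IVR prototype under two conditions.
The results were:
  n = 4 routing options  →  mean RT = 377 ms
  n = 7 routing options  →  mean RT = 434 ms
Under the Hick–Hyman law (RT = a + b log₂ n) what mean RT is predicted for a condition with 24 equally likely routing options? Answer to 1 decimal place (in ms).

With log₂ n on the abscissa the relation is linear; from the two conditions:
  b = (434 − 377) / (log₂ 7 − log₂ 4) = 57 / (2.8074 − 2) = 70.601 ms/bit
  a = 377 − 70.601 × 2 = 235.798 ms
Then RT(24) = 235.798 + 70.601 × log₂ 24 = 235.798 + 70.601 × 4.5850 ≈ 559.501 ms.

559.5 ms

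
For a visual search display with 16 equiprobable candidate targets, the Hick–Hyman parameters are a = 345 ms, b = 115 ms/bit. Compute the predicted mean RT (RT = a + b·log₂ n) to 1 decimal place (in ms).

log₂(16) = 4 bits, so RT = 345 + 115 × 4 ≈ 805.000 ms.

805.0 ms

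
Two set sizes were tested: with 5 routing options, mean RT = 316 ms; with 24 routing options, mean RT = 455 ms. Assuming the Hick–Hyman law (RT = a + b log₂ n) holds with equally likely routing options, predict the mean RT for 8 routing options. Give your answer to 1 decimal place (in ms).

With log₂ n on the abscissa the relation is linear; from the two conditions:
  b = (455 − 316) / (log₂ 24 − log₂ 5) = 139 / (4.5850 − 2.3219) = 61.422 ms/bit
  a = 316 − 61.422 × 2.3219 = 173.383 ms
Then RT(8) = 173.383 + 61.422 × log₂ 8 = 173.383 + 61.422 × 3 ≈ 357.649 ms.

357.6 ms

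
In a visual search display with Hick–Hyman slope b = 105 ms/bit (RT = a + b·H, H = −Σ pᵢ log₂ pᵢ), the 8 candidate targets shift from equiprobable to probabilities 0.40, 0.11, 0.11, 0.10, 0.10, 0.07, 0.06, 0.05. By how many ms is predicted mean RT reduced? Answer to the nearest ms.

The RT saving is b·ΔH. Equiprobable H₀ = log₂(8) = 3.0000 bits; with the given probabilities H = 2.6219 bits.
b·(H₀ − H) = 105 × (3.0000 − 2.6219) = 39.70 ms.

40 ms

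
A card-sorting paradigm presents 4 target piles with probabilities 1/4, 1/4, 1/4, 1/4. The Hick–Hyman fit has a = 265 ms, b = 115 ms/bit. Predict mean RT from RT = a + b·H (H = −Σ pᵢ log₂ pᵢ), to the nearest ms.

H = −Σ pᵢ log₂ pᵢ = 0.25·2 + 0.25·2 + 0.25·2 + 0.25·2 = 2.000 bits.
RT = 265 + 115 × 2.000 = 495.00 ms.

495 ms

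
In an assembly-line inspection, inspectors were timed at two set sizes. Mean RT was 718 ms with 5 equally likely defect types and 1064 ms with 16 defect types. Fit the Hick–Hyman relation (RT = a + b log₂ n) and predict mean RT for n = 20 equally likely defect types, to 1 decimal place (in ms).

1130.4 ms

Solve the two-equation system in a and b:
  b = (1064 − 718) / (log₂ 16 − log₂ 5) = 346 / (4 − 2.3219) = 206.189 ms/bit
  a = 718 − 206.189 × 2.3219 = 239.244 ms
Then RT(20) = 239.244 + 206.189 × log₂ 20 = 239.244 + 206.189 × 4.3219 ≈ 1130.378 ms.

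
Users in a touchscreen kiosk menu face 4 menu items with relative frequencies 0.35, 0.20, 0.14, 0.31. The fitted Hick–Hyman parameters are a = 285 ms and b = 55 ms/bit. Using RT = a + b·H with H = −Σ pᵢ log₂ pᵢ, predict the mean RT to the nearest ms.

390 ms

Entropy contributions −pᵢ log₂ pᵢ: 0.5301, 0.4644, 0.3971, 0.5238; sum H = 1.9154 bits.
RT = a + bH = 285 + 55·1.9154 = 390.35 ms.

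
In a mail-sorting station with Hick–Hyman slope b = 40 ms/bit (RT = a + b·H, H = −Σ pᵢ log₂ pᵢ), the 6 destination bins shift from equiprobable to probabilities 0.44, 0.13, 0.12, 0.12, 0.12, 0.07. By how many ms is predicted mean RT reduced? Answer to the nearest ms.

The RT saving is b·ΔH. Equiprobable H₀ = log₂(6) = 2.5850 bits; with the given probabilities H = 2.2735 bits.
b·(H₀ − H) = 40 × (2.5850 − 2.2735) = 12.46 ms.

12 ms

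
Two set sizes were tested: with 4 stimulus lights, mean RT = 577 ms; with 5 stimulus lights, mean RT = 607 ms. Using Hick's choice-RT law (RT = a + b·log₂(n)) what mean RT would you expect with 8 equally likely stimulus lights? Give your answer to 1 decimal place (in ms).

670.2 ms

With log₂ n on the abscissa the relation is linear; from the two conditions:
  b = (607 − 577) / (log₂ 5 − log₂ 4) = 30 / (2.3219 − 2) = 93.189 ms/bit
  a = 577 − 93.189 × 2 = 390.623 ms
Then RT(8) = 390.623 + 93.189 × log₂ 8 = 390.623 + 93.189 × 3 ≈ 670.189 ms.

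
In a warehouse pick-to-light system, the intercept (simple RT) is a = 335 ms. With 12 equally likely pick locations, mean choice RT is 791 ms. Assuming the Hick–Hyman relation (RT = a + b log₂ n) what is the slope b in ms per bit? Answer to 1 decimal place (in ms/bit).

127.2 ms/bit

b = (791 − 335) / log₂(12) = 456 / 3.5850 = 127.198 ms/bit.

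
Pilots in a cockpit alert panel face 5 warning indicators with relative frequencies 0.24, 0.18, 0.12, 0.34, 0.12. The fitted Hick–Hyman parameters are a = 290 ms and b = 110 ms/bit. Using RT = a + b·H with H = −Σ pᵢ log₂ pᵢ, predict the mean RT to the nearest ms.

H = 0.24·log₂(1/0.24) + 0.18·log₂(1/0.18) + 0.12·log₂(1/0.12) + 0.34·log₂(1/0.34) + 0.12·log₂(1/0.12) = 2.2028 bits.
RT = 290 + 110 × 2.2028 = 532.30 ms.

532 ms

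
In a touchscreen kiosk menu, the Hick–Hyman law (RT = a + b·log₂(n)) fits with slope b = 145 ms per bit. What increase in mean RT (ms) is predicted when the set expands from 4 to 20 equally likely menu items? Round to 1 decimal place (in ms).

336.7 ms

Only the slope matters, since a is common to both: ΔRT = b·log₂(n₂/n₁).
log₂(20) − log₂(4) = 4.3219 − 2 = 2.3219.
ΔRT = 145 × 2.3219 = 336.680 ms.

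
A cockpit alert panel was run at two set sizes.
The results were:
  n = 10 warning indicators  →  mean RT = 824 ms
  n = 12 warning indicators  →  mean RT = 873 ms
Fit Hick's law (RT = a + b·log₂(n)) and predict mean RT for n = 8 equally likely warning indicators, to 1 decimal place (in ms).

Fit slope and intercept:
  b = (873 − 824) / (log₂ 12 − log₂ 10) = 49 / (3.5850 − 3.3219) = 186.287 ms/bit
  a = 824 − 186.287 × 3.3219 = 205.167 ms
Then RT(8) = 205.167 + 186.287 × log₂ 8 = 205.167 + 186.287 × 3 ≈ 764.029 ms.

764.0 ms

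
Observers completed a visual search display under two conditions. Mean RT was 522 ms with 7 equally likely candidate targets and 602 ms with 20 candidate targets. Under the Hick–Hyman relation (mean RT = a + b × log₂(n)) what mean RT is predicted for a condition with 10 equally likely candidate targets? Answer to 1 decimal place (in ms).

549.2 ms

With log₂ n on the abscissa the relation is linear; from the two conditions:
  b = (602 − 522) / (log₂ 20 − log₂ 7) = 80 / (4.3219 − 2.8074) = 52.820 ms/bit
  a = 522 − 52.820 × 2.8074 = 373.715 ms
Then RT(10) = 373.715 + 52.820 × log₂ 10 = 373.715 + 52.820 × 3.3219 ≈ 549.180 ms.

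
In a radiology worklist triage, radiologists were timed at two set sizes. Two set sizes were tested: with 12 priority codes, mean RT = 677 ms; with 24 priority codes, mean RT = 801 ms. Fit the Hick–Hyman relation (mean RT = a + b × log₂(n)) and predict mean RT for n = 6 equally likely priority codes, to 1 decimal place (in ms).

553.0 ms

Fit slope and intercept:
  b = (801 − 677) / (log₂ 24 − log₂ 12) = 124 / (4.5850 − 3.5850) = 124.000 ms/bit
  a = 677 − 124.000 × 3.5850 = 232.465 ms
Then RT(6) = 232.465 + 124.000 × log₂ 6 = 232.465 + 124.000 × 2.5850 ≈ 553.000 ms.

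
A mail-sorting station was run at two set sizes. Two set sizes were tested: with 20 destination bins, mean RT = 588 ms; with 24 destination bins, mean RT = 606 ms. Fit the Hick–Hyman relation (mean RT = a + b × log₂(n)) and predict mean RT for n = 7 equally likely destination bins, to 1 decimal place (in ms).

With log₂ n on the abscissa the relation is linear; from the two conditions:
  b = (606 − 588) / (log₂ 24 − log₂ 20) = 18 / (4.5850 − 4.3219) = 68.432 ms/bit
  a = 588 − 68.432 × 4.3219 = 292.241 ms
Then RT(7) = 292.241 + 68.432 × log₂ 7 = 292.241 + 68.432 × 2.8074 ≈ 484.355 ms.

484.4 ms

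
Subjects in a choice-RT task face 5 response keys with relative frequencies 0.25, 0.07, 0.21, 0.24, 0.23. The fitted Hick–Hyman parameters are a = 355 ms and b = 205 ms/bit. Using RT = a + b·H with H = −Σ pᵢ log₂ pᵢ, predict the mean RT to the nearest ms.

H = 0.25·log₂(1/0.25) + 0.07·log₂(1/0.07) + 0.21·log₂(1/0.21) + 0.24·log₂(1/0.24) + 0.23·log₂(1/0.23) = 2.2232 bits.
RT = 355 + 205 × 2.2232 = 810.75 ms.

811 ms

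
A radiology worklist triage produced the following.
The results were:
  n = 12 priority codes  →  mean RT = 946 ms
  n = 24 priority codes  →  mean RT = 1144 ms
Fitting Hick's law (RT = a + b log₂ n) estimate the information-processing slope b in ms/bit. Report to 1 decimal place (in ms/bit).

Slope: b = (1144 − 946) / (log₂ 24 − log₂ 12) = 198/1.0000 = 198.000 ms/bit.

198.0 ms/bit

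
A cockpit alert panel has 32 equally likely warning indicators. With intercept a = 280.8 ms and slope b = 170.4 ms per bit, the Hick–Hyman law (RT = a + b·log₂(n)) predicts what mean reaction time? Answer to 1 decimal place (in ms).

log₂(32) = 5 bits, so RT = 280.8 + 170.4 × 5 ≈ 1132.800 ms.

1132.8 ms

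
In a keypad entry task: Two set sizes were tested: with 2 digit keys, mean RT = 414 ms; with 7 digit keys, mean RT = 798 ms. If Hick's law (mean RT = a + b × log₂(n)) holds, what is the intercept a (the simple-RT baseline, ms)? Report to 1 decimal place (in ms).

201.5 ms

b = (RT₂ − RT₁)/(log₂ n₂ − log₂ n₁) = (798 − 414)/(2.8074 − 1) = 212.465 ms/bit.
Intercept: a = 414 − 212.465·log₂(2) = 201.535 ms.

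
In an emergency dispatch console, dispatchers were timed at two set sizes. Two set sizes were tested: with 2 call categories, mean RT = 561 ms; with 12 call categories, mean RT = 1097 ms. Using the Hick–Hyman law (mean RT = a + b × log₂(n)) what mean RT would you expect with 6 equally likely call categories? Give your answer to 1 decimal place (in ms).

With log₂ n on the abscissa the relation is linear; from the two conditions:
  b = (1097 − 561) / (log₂ 12 − log₂ 2) = 536 / (3.5850 − 1) = 207.353 ms/bit
  a = 561 − 207.353 × 1 = 353.647 ms
Then RT(6) = 353.647 + 207.353 × log₂ 6 = 353.647 + 207.353 × 2.5850 ≈ 889.647 ms.

889.6 ms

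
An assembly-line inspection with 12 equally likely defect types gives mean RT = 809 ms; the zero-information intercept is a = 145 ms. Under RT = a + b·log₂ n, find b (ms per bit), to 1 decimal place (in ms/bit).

12 alternatives carry log₂ 12 = 3.5850 bits; the choice cost is 809 − 145 = 664 ms, so b = 664/3.5850 = 185.218 ms/bit.

185.2 ms/bit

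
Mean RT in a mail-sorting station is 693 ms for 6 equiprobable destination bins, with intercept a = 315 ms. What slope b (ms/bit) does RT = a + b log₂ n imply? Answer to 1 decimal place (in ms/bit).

146.2 ms/bit

log₂(6) = 2.5850 bits.
b = (RT − a)/log₂ n = (693 − 315) / 2.5850 = 146.230 ms/bit.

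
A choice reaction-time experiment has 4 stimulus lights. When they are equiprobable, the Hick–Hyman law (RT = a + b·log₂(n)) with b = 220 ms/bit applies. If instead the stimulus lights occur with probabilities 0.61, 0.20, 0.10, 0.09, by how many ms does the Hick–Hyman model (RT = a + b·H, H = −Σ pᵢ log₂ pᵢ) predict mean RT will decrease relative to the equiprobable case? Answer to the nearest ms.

The RT saving is b·ΔH. Equiprobable H₀ = log₂(4) = 2.0000 bits; with the given probabilities H = 1.5442 bits.
b·(H₀ − H) = 220 × (2.0000 − 1.5442) = 100.27 ms.

100 ms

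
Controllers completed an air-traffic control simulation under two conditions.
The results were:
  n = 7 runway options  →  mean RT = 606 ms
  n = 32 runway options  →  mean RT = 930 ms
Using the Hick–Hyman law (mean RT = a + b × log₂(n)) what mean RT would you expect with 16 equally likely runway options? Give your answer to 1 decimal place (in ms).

With log₂ n on the abscissa the relation is linear; from the two conditions:
  b = (930 − 606) / (log₂ 32 − log₂ 7) = 324 / (5 − 2.8074) = 147.767 ms/bit
  a = 606 − 147.767 × 2.8074 = 191.166 ms
Then RT(16) = 191.166 + 147.767 × log₂ 16 = 191.166 + 147.767 × 4 ≈ 782.233 ms.

782.2 ms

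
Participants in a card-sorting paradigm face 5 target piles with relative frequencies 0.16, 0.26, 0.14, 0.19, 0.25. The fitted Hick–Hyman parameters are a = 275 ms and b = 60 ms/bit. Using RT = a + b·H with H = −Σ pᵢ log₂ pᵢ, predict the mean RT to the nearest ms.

Entropy contributions −pᵢ log₂ pᵢ: 0.4230, 0.5053, 0.3971, 0.4552, 0.5000; sum H = 2.2806 bits.
RT = a + bH = 275 + 60·2.2806 = 411.84 ms.

412 ms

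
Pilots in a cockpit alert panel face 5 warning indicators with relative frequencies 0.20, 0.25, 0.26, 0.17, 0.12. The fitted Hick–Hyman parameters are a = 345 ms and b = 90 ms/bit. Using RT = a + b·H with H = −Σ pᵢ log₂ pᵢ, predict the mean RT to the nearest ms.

549 ms

H = 0.20·log₂(1/0.20) + 0.25·log₂(1/0.25) + 0.26·log₂(1/0.26) + 0.17·log₂(1/0.17) + 0.12·log₂(1/0.12) = 2.2713 bits.
RT = 345 + 90 × 2.2713 = 549.42 ms.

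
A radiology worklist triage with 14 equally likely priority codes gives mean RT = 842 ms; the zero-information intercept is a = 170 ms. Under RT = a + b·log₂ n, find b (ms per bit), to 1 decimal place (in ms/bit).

log₂(14) = 3.8074 bits.
b = (RT − a)/log₂ n = (842 − 170) / 3.8074 = 176.500 ms/bit.

176.5 ms/bit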